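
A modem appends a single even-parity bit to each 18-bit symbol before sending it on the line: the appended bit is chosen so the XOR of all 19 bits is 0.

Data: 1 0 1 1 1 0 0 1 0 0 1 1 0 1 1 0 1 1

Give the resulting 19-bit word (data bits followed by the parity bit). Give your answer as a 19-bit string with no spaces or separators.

1011100100110110111

XOR of the 18 data bits: 1⊕0⊕1⊕1⊕1⊕0⊕0⊕1⊕0⊕0⊕1⊕1⊕0⊕1⊕1⊕0⊕1⊕1 = 1
Parity bit = 1 (so all 19 bits XOR to 0).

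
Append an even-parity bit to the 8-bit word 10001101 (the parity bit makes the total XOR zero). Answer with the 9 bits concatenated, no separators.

100011010

XOR of the 8 data bits: 1⊕0⊕0⊕0⊕1⊕1⊕0⊕1 = 0
Parity bit = 0 (so all 9 bits XOR to 0).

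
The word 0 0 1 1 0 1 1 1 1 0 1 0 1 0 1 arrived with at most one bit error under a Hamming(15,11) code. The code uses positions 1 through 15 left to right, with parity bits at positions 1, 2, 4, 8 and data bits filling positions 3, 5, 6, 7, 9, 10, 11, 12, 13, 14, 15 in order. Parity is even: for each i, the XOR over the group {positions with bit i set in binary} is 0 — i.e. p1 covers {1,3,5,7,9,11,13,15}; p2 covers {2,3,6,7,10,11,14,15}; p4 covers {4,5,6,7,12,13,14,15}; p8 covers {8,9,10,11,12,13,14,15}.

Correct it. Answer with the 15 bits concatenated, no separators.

001101111010111

s1 (pos 1,3,5,7,9,11,13,15): 0⊕1⊕0⊕1⊕1⊕1⊕1⊕1 = 0
s2 (pos 2,3,6,7,10,11,14,15): 0⊕1⊕1⊕1⊕0⊕1⊕0⊕1 = 1
s4 (pos 4,5,6,7,12,13,14,15): 1⊕0⊕1⊕1⊕0⊕1⊕0⊕1 = 1
s8 (pos 8,9,10,11,12,13,14,15): 1⊕1⊕0⊕1⊕0⊕1⊕0⊕1 = 1
Syndrome s8…s1 = 1110 → error at position 14.
Flip position 14: 001101111010101 → 001101111010111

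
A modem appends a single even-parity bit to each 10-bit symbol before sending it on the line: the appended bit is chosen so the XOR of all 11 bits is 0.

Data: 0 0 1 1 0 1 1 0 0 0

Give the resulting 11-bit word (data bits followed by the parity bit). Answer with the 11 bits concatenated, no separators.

00110110000

XOR of the 10 data bits: 0⊕0⊕1⊕1⊕0⊕1⊕1⊕0⊕0⊕0 = 0
Parity bit = 0 (so all 11 bits XOR to 0).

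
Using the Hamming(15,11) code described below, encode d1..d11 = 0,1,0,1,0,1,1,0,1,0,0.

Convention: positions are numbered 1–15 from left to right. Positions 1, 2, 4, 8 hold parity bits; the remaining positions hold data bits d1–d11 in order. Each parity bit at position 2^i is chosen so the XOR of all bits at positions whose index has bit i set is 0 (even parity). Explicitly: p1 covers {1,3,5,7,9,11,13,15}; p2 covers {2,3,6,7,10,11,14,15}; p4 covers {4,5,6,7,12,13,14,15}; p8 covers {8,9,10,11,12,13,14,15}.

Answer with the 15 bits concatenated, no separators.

010110110110100

Place data at non-parity positions: p1 p2 0 p4 1 0 1 p8 0 1 1 0 1 0 0
p1 (pos 1,3,5,7,9,11,13,15): XOR of data positions = 0⊕1⊕1⊕0⊕1⊕1⊕0 = 0
p2 (pos 2,3,6,7,10,11,14,15): XOR of data positions = 0⊕0⊕1⊕1⊕1⊕0⊕0 = 1
p4 (pos 4,5,6,7,12,13,14,15): XOR of data positions = 1⊕0⊕1⊕0⊕1⊕0⊕0 = 1
p8 (pos 8,9,10,11,12,13,14,15): XOR of data positions = 0⊕1⊕1⊕0⊕1⊕0⊕0 = 1
Codeword: 010110110110100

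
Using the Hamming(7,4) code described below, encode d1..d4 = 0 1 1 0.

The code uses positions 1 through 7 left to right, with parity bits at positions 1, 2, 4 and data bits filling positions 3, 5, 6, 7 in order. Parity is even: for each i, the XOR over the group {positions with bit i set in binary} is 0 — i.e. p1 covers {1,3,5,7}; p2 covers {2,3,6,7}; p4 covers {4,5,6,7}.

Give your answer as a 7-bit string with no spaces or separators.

1100110

Place data at non-parity positions: p1 p2 0 p4 1 1 0
p1 (pos 1,3,5,7): XOR of data positions = 0⊕1⊕0 = 1
p2 (pos 2,3,6,7): XOR of data positions = 0⊕1⊕0 = 1
p4 (pos 4,5,6,7): XOR of data positions = 1⊕1⊕0 = 0
Codeword: 1100110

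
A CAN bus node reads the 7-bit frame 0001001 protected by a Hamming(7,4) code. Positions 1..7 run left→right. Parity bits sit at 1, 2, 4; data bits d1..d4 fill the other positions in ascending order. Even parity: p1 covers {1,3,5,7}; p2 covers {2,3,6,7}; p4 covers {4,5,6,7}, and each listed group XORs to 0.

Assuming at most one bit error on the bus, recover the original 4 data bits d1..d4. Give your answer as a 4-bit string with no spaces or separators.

s1 (pos 1,3,5,7): 0⊕0⊕0⊕1 = 1
s2 (pos 2,3,6,7): 0⊕0⊕0⊕1 = 1
s4 (pos 4,5,6,7): 1⊕0⊕0⊕1 = 0
Syndrome s4…s1 = 011 → error at position 3.
Flip position 3: 0001001 → 0011001
Read data bits from positions 3,5,6,7: 1001

1001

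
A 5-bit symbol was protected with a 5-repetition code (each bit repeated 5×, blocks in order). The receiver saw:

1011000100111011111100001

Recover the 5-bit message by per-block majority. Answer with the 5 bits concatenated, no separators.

Block 1 (10110): 3 ones → 1
Block 2 (00100): 1 one → 0
Block 3 (11101): 4 ones → 1
Block 4 (11111): 5 ones → 1
Block 5 (00001): 1 one → 0

10110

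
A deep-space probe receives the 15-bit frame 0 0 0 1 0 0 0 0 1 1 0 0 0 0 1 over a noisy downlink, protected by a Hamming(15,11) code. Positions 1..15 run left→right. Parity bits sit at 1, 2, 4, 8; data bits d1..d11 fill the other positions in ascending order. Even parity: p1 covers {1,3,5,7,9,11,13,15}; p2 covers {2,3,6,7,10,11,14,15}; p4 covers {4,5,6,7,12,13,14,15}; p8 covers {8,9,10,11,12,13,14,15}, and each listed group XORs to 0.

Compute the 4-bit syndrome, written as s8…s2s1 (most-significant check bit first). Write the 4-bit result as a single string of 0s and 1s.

1000

s1 (pos 1,3,5,7,9,11,13,15): 0⊕0⊕0⊕0⊕1⊕0⊕0⊕1 = 0
s2 (pos 2,3,6,7,10,11,14,15): 0⊕0⊕0⊕0⊕1⊕0⊕0⊕1 = 0
s4 (pos 4,5,6,7,12,13,14,15): 1⊕0⊕0⊕0⊕0⊕0⊕0⊕1 = 0
s8 (pos 8,9,10,11,12,13,14,15): 0⊕1⊕1⊕0⊕0⊕0⊕0⊕1 = 1
Syndrome s8…s1 = 1000 → error at position 8.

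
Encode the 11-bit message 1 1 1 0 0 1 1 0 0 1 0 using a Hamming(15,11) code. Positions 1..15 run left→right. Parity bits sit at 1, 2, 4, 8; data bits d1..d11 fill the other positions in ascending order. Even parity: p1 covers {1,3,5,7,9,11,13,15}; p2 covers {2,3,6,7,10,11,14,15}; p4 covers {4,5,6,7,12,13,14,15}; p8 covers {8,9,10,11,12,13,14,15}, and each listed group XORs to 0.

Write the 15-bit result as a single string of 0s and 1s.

Place data at non-parity positions: p1 p2 1 p4 1 1 0 p8 0 1 1 0 0 1 0
p1 (pos 1,3,5,7,9,11,13,15): XOR of data positions = 1⊕1⊕0⊕0⊕1⊕0⊕0 = 1
p2 (pos 2,3,6,7,10,11,14,15): XOR of data positions = 1⊕1⊕0⊕1⊕1⊕1⊕0 = 1
p4 (pos 4,5,6,7,12,13,14,15): XOR of data positions = 1⊕1⊕0⊕0⊕0⊕1⊕0 = 1
p8 (pos 8,9,10,11,12,13,14,15): XOR of data positions = 0⊕1⊕1⊕0⊕0⊕1⊕0 = 1
Codeword: 111111010110010

111111010110010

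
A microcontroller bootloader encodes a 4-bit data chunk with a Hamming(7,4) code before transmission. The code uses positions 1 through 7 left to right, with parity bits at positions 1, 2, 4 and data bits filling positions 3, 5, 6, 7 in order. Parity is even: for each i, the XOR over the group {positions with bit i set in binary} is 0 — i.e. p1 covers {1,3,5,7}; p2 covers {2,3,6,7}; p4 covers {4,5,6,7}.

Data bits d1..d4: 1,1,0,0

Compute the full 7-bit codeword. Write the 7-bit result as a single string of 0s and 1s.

Place data at non-parity positions: p1 p2 1 p4 1 0 0
p1 (pos 1,3,5,7): XOR of data positions = 1⊕1⊕0 = 0
p2 (pos 2,3,6,7): XOR of data positions = 1⊕0⊕0 = 1
p4 (pos 4,5,6,7): XOR of data positions = 1⊕0⊕0 = 1
Codeword: 0111100

0111100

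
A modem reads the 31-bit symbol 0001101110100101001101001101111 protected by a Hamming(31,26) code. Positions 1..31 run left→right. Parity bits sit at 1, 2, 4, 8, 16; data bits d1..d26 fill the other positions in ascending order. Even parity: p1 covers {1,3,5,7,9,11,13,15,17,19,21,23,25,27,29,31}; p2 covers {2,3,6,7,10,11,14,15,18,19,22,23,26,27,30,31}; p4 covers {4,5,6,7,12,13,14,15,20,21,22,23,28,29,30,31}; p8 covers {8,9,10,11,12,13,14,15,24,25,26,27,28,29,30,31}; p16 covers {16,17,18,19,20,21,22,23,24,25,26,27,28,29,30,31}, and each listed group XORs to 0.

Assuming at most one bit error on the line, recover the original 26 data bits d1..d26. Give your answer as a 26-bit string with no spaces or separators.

s1 (pos 1,3,5,7,9,11,13,15,17,19,21,23,25,27,29,31): 0⊕0⊕1⊕1⊕1⊕1⊕0⊕0⊕0⊕1⊕0⊕0⊕1⊕0⊕1⊕1 = 0
s2 (pos 2,3,6,7,10,11,14,15,18,19,22,23,26,27,30,31): 0⊕0⊕0⊕1⊕0⊕1⊕1⊕0⊕0⊕1⊕1⊕0⊕1⊕0⊕1⊕1 = 0
s4 (pos 4,5,6,7,12,13,14,15,20,21,22,23,28,29,30,31): 1⊕1⊕0⊕1⊕0⊕0⊕1⊕0⊕1⊕0⊕1⊕0⊕1⊕1⊕1⊕1 = 0
s8 (pos 8,9,10,11,12,13,14,15,24,25,26,27,28,29,30,31): 1⊕1⊕0⊕1⊕0⊕0⊕1⊕0⊕0⊕1⊕1⊕0⊕1⊕1⊕1⊕1 = 0
s16 (pos 16,17,18,19,20,21,22,23,24,25,26,27,28,29,30,31): 1⊕0⊕0⊕1⊕1⊕0⊕1⊕0⊕0⊕1⊕1⊕0⊕1⊕1⊕1⊕1 = 0
Syndrome s16…s1 = 00000 → no error.
Read data bits from positions 3,5,6,7,9,10,11,12,13,14,15,17,18,19,20,21,22,23,24,25,26,27,28,29,30,31: 01011010010001101001101111

01011010010001101001101111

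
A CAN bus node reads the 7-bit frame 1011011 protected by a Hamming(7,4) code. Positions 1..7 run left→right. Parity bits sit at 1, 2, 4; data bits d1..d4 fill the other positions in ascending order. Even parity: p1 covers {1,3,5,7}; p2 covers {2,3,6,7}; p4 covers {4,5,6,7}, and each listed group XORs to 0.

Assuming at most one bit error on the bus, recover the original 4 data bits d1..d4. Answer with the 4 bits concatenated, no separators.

1010

s1 (pos 1,3,5,7): 1⊕1⊕0⊕1 = 1
s2 (pos 2,3,6,7): 0⊕1⊕1⊕1 = 1
s4 (pos 4,5,6,7): 1⊕0⊕1⊕1 = 1
Syndrome s4…s1 = 111 → error at position 7.
Flip position 7: 1011011 → 1011010
Read data bits from positions 3,5,6,7: 1010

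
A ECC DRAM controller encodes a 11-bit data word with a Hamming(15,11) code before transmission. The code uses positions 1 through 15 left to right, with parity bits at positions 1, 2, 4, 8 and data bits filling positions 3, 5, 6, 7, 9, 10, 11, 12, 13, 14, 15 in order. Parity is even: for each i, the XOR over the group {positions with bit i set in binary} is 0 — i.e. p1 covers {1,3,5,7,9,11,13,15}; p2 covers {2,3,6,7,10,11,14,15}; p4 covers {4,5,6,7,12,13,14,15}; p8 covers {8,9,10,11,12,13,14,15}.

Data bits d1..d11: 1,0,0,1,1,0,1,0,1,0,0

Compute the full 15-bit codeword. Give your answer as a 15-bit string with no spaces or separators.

111000111010100

Place data at non-parity positions: p1 p2 1 p4 0 0 1 p8 1 0 1 0 1 0 0
p1 (pos 1,3,5,7,9,11,13,15): XOR of data positions = 1⊕0⊕1⊕1⊕1⊕1⊕0 = 1
p2 (pos 2,3,6,7,10,11,14,15): XOR of data positions = 1⊕0⊕1⊕0⊕1⊕0⊕0 = 1
p4 (pos 4,5,6,7,12,13,14,15): XOR of data positions = 0⊕0⊕1⊕0⊕1⊕0⊕0 = 0
p8 (pos 8,9,10,11,12,13,14,15): XOR of data positions = 1⊕0⊕1⊕0⊕1⊕0⊕0 = 1
Codeword: 111000111010100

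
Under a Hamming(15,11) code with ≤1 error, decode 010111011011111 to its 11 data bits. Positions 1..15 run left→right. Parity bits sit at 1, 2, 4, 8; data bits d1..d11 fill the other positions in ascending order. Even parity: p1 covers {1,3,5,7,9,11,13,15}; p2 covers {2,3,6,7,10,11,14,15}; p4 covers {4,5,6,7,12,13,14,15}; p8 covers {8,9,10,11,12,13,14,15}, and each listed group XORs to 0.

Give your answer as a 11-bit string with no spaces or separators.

01101011110

s1 (pos 1,3,5,7,9,11,13,15): 0⊕0⊕1⊕0⊕1⊕1⊕1⊕1 = 1
s2 (pos 2,3,6,7,10,11,14,15): 1⊕0⊕1⊕0⊕0⊕1⊕1⊕1 = 1
s4 (pos 4,5,6,7,12,13,14,15): 1⊕1⊕1⊕0⊕1⊕1⊕1⊕1 = 1
s8 (pos 8,9,10,11,12,13,14,15): 1⊕1⊕0⊕1⊕1⊕1⊕1⊕1 = 1
Syndrome s8…s1 = 1111 → error at position 15.
Flip position 15: 010111011011111 → 010111011011110
Read data bits from positions 3,5,6,7,9,10,11,12,13,14,15: 01101011110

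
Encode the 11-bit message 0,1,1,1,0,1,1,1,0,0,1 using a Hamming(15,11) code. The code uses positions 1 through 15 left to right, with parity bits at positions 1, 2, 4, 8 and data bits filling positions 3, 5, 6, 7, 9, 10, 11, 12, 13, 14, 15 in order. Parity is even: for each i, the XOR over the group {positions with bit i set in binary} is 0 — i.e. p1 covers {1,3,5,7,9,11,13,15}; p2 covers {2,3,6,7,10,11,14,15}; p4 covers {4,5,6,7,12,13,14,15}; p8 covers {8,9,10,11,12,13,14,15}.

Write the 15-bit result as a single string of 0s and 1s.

010111100111001

Place data at non-parity positions: p1 p2 0 p4 1 1 1 p8 0 1 1 1 0 0 1
p1 (pos 1,3,5,7,9,11,13,15): XOR of data positions = 0⊕1⊕1⊕0⊕1⊕0⊕1 = 0
p2 (pos 2,3,6,7,10,11,14,15): XOR of data positions = 0⊕1⊕1⊕1⊕1⊕0⊕1 = 1
p4 (pos 4,5,6,7,12,13,14,15): XOR of data positions = 1⊕1⊕1⊕1⊕0⊕0⊕1 = 1
p8 (pos 8,9,10,11,12,13,14,15): XOR of data positions = 0⊕1⊕1⊕1⊕0⊕0⊕1 = 0
Codeword: 010111100111001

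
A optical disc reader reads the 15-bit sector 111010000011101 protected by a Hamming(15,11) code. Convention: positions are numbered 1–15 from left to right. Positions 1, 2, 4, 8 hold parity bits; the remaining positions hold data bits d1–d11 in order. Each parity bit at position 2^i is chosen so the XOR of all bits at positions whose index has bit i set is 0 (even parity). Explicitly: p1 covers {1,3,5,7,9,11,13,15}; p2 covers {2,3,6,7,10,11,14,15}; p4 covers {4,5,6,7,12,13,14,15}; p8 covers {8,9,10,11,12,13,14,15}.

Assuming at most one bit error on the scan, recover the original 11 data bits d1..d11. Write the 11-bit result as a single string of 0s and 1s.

11000011101

s1 (pos 1,3,5,7,9,11,13,15): 1⊕1⊕1⊕0⊕0⊕1⊕1⊕1 = 0
s2 (pos 2,3,6,7,10,11,14,15): 1⊕1⊕0⊕0⊕0⊕1⊕0⊕1 = 0
s4 (pos 4,5,6,7,12,13,14,15): 0⊕1⊕0⊕0⊕1⊕1⊕0⊕1 = 0
s8 (pos 8,9,10,11,12,13,14,15): 0⊕0⊕0⊕1⊕1⊕1⊕0⊕1 = 0
Syndrome s8…s1 = 0000 → no error.
Read data bits from positions 3,5,6,7,9,10,11,12,13,14,15: 11000011101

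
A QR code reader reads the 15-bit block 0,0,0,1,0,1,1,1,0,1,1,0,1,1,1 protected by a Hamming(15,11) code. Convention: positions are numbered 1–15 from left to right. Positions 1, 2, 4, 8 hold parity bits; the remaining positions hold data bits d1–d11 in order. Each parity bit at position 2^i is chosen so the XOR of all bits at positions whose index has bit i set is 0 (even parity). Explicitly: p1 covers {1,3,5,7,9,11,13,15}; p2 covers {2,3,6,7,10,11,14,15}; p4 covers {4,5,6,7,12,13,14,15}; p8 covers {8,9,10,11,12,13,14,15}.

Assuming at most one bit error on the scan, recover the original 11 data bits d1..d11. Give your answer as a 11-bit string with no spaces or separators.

s1 (pos 1,3,5,7,9,11,13,15): 0⊕0⊕0⊕1⊕0⊕1⊕1⊕1 = 0
s2 (pos 2,3,6,7,10,11,14,15): 0⊕0⊕1⊕1⊕1⊕1⊕1⊕1 = 0
s4 (pos 4,5,6,7,12,13,14,15): 1⊕0⊕1⊕1⊕0⊕1⊕1⊕1 = 0
s8 (pos 8,9,10,11,12,13,14,15): 1⊕0⊕1⊕1⊕0⊕1⊕1⊕1 = 0
Syndrome s8…s1 = 0000 → no error.
Read data bits from positions 3,5,6,7,9,10,11,12,13,14,15: 00110110111

00110110111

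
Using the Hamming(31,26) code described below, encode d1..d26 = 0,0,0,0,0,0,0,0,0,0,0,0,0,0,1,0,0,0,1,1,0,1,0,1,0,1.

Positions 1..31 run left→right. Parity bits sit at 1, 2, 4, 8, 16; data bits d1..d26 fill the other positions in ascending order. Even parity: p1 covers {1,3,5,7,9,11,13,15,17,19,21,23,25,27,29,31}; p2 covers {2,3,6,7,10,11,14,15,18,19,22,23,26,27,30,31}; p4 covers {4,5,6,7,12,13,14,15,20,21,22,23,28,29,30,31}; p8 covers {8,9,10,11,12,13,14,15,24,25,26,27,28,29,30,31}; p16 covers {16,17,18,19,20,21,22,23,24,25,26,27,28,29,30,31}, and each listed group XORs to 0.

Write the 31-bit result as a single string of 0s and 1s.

Place data at non-parity positions: p1 p2 0 p4 0 0 0 p8 0 0 0 0 0 0 0 p16 0 0 0 1 0 0 0 1 1 0 1 0 1 0 1
p1 (pos 1,3,5,7,9,11,13,15,17,19,21,23,25,27,29,31): XOR of data positions = 0⊕0⊕0⊕0⊕0⊕0⊕0⊕0⊕0⊕0⊕0⊕1⊕1⊕1⊕1 = 0
p2 (pos 2,3,6,7,10,11,14,15,18,19,22,23,26,27,30,31): XOR of data positions = 0⊕0⊕0⊕0⊕0⊕0⊕0⊕0⊕0⊕0⊕0⊕0⊕1⊕0⊕1 = 0
p4 (pos 4,5,6,7,12,13,14,15,20,21,22,23,28,29,30,31): XOR of data positions = 0⊕0⊕0⊕0⊕0⊕0⊕0⊕1⊕0⊕0⊕0⊕0⊕1⊕0⊕1 = 1
p8 (pos 8,9,10,11,12,13,14,15,24,25,26,27,28,29,30,31): XOR of data positions = 0⊕0⊕0⊕0⊕0⊕0⊕0⊕1⊕1⊕0⊕1⊕0⊕1⊕0⊕1 = 1
p16 (pos 16,17,18,19,20,21,22,23,24,25,26,27,28,29,30,31): XOR of data positions = 0⊕0⊕0⊕1⊕0⊕0⊕0⊕1⊕1⊕0⊕1⊕0⊕1⊕0⊕1 = 0
Codeword: 0001000100000000000100011010101

0001000100000000000100011010101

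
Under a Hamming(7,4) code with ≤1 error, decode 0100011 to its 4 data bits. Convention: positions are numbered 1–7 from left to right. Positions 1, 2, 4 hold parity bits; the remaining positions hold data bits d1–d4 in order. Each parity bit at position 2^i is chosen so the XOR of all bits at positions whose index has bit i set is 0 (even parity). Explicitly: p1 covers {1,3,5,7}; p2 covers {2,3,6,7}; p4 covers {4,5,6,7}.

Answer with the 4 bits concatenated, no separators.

1011

s1 (pos 1,3,5,7): 0⊕0⊕0⊕1 = 1
s2 (pos 2,3,6,7): 1⊕0⊕1⊕1 = 1
s4 (pos 4,5,6,7): 0⊕0⊕1⊕1 = 0
Syndrome s4…s1 = 011 → error at position 3.
Flip position 3: 0100011 → 0110011
Read data bits from positions 3,5,6,7: 1011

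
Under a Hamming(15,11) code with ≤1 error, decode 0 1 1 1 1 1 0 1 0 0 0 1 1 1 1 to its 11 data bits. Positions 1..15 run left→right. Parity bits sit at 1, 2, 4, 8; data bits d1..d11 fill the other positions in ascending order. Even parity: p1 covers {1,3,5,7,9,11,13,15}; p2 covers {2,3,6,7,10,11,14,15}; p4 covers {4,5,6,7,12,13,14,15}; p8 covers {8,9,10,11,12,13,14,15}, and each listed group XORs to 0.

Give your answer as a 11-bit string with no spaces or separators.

s1 (pos 1,3,5,7,9,11,13,15): 0⊕1⊕1⊕0⊕0⊕0⊕1⊕1 = 0
s2 (pos 2,3,6,7,10,11,14,15): 1⊕1⊕1⊕0⊕0⊕0⊕1⊕1 = 1
s4 (pos 4,5,6,7,12,13,14,15): 1⊕1⊕1⊕0⊕1⊕1⊕1⊕1 = 1
s8 (pos 8,9,10,11,12,13,14,15): 1⊕0⊕0⊕0⊕1⊕1⊕1⊕1 = 1
Syndrome s8…s1 = 1110 → error at position 14.
Flip position 14: 011111010001111 → 011111010001101
Read data bits from positions 3,5,6,7,9,10,11,12,13,14,15: 11100001101

11100001101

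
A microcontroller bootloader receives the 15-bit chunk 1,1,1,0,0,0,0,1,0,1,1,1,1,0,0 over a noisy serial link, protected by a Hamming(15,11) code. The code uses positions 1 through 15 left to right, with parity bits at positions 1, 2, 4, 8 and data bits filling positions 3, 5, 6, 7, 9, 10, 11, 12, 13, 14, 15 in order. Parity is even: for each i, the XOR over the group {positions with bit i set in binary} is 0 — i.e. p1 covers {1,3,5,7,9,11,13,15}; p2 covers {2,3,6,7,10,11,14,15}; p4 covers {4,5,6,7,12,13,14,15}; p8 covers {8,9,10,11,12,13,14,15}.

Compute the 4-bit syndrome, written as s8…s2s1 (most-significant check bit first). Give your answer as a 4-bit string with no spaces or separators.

1000

s1 (pos 1,3,5,7,9,11,13,15): 1⊕1⊕0⊕0⊕0⊕1⊕1⊕0 = 0
s2 (pos 2,3,6,7,10,11,14,15): 1⊕1⊕0⊕0⊕1⊕1⊕0⊕0 = 0
s4 (pos 4,5,6,7,12,13,14,15): 0⊕0⊕0⊕0⊕1⊕1⊕0⊕0 = 0
s8 (pos 8,9,10,11,12,13,14,15): 1⊕0⊕1⊕1⊕1⊕1⊕0⊕0 = 1
Syndrome s8…s1 = 1000 → error at position 8.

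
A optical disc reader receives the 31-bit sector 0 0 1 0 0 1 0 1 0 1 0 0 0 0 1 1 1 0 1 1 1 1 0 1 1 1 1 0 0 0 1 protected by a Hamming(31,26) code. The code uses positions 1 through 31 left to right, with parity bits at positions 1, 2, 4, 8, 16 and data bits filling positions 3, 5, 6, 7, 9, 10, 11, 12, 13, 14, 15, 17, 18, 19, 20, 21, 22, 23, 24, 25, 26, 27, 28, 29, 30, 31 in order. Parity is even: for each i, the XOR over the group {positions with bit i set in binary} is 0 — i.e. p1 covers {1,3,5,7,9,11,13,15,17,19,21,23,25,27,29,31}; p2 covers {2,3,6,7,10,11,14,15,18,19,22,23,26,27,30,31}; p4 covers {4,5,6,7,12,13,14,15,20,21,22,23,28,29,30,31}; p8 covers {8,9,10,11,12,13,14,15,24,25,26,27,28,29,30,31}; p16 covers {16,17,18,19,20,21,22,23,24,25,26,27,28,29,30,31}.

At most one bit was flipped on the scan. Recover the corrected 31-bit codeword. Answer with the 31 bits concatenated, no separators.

0010010101000011111111011110001

s1 (pos 1,3,5,7,9,11,13,15,17,19,21,23,25,27,29,31): 0⊕1⊕0⊕0⊕0⊕0⊕0⊕1⊕1⊕1⊕1⊕0⊕1⊕1⊕0⊕1 = 0
s2 (pos 2,3,6,7,10,11,14,15,18,19,22,23,26,27,30,31): 0⊕1⊕1⊕0⊕1⊕0⊕0⊕1⊕0⊕1⊕1⊕0⊕1⊕1⊕0⊕1 = 1
s4 (pos 4,5,6,7,12,13,14,15,20,21,22,23,28,29,30,31): 0⊕0⊕1⊕0⊕0⊕0⊕0⊕1⊕1⊕1⊕1⊕0⊕0⊕0⊕0⊕1 = 0
s8 (pos 8,9,10,11,12,13,14,15,24,25,26,27,28,29,30,31): 1⊕0⊕1⊕0⊕0⊕0⊕0⊕1⊕1⊕1⊕1⊕1⊕0⊕0⊕0⊕1 = 0
s16 (pos 16,17,18,19,20,21,22,23,24,25,26,27,28,29,30,31): 1⊕1⊕0⊕1⊕1⊕1⊕1⊕0⊕1⊕1⊕1⊕1⊕0⊕0⊕0⊕1 = 1
Syndrome s16…s1 = 10010 → error at position 18.
Flip position 18: 0010010101000011101111011110001 → 0010010101000011111111011110001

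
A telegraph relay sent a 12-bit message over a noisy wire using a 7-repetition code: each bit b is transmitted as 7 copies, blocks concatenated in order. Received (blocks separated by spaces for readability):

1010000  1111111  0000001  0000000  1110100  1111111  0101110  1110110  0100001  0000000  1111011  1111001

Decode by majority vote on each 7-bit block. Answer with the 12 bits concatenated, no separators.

Block 1 (1010000): 2 ones → 0
Block 2 (1111111): 7 ones → 1
Block 3 (0000001): 1 one → 0
Block 4 (0000000): 0 ones → 0
Block 5 (1110100): 4 ones → 1
Block 6 (1111111): 7 ones → 1
Block 7 (0101110): 4 ones → 1
Block 8 (1110110): 5 ones → 1
Block 9 (0100001): 2 ones → 0
Block 10 (0000000): 0 ones → 0
Block 11 (1111011): 6 ones → 1
Block 12 (1111001): 5 ones → 1

010011110011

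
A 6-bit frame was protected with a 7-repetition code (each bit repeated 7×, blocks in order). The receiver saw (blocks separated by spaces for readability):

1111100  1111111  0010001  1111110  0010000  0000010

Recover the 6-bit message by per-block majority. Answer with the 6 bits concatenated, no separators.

Block 1 (1111100): 5 ones → 1
Block 2 (1111111): 7 ones → 1
Block 3 (0010001): 2 ones → 0
Block 4 (1111110): 6 ones → 1
Block 5 (0010000): 1 one → 0
Block 6 (0000010): 1 one → 0

110100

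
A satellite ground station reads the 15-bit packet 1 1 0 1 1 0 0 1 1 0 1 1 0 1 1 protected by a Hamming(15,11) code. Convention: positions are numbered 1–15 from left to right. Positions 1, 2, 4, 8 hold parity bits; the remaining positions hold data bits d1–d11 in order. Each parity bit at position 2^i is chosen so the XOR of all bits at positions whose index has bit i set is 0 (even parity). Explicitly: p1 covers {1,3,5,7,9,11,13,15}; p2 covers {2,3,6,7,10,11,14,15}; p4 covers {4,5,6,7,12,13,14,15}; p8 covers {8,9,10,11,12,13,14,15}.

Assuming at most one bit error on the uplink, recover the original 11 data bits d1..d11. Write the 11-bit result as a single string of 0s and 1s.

s1 (pos 1,3,5,7,9,11,13,15): 1⊕0⊕1⊕0⊕1⊕1⊕0⊕1 = 1
s2 (pos 2,3,6,7,10,11,14,15): 1⊕0⊕0⊕0⊕0⊕1⊕1⊕1 = 0
s4 (pos 4,5,6,7,12,13,14,15): 1⊕1⊕0⊕0⊕1⊕0⊕1⊕1 = 1
s8 (pos 8,9,10,11,12,13,14,15): 1⊕1⊕0⊕1⊕1⊕0⊕1⊕1 = 0
Syndrome s8…s1 = 0101 → error at position 5.
Flip position 5: 110110011011011 → 110100011011011
Read data bits from positions 3,5,6,7,9,10,11,12,13,14,15: 00001011011

00001011011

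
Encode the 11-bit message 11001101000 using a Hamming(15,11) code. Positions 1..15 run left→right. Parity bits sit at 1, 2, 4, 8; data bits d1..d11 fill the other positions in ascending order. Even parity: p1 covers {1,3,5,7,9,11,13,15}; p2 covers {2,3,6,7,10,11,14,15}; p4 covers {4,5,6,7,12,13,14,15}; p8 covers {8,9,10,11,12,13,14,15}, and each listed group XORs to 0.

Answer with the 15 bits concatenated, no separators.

Place data at non-parity positions: p1 p2 1 p4 1 0 0 p8 1 1 0 1 0 0 0
p1 (pos 1,3,5,7,9,11,13,15): XOR of data positions = 1⊕1⊕0⊕1⊕0⊕0⊕0 = 1
p2 (pos 2,3,6,7,10,11,14,15): XOR of data positions = 1⊕0⊕0⊕1⊕0⊕0⊕0 = 0
p4 (pos 4,5,6,7,12,13,14,15): XOR of data positions = 1⊕0⊕0⊕1⊕0⊕0⊕0 = 0
p8 (pos 8,9,10,11,12,13,14,15): XOR of data positions = 1⊕1⊕0⊕1⊕0⊕0⊕0 = 1
Codeword: 101010011101000

101010011101000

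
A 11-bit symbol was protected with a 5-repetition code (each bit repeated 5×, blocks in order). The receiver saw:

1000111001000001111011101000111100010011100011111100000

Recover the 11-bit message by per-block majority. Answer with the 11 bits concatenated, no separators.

01011001010

Block 1 (10001): 2 ones → 0
Block 2 (11001): 3 ones → 1
Block 3 (00000): 0 ones → 0
Block 4 (11110): 4 ones → 1
Block 5 (11101): 4 ones → 1
Block 6 (00011): 2 ones → 0
Block 7 (11000): 2 ones → 0
Block 8 (10011): 3 ones → 1
Block 9 (10001): 2 ones → 0
Block 10 (11111): 5 ones → 1
Block 11 (00000): 0 ones → 0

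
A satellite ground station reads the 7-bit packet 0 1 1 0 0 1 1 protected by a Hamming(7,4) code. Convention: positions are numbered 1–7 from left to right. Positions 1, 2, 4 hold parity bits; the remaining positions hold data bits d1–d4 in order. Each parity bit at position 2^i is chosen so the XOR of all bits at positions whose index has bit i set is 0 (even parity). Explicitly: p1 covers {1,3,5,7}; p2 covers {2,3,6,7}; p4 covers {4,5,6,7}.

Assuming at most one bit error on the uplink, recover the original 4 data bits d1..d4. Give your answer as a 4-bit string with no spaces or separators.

1011

s1 (pos 1,3,5,7): 0⊕1⊕0⊕1 = 0
s2 (pos 2,3,6,7): 1⊕1⊕1⊕1 = 0
s4 (pos 4,5,6,7): 0⊕0⊕1⊕1 = 0
Syndrome s4…s1 = 000 → no error.
Read data bits from positions 3,5,6,7: 1011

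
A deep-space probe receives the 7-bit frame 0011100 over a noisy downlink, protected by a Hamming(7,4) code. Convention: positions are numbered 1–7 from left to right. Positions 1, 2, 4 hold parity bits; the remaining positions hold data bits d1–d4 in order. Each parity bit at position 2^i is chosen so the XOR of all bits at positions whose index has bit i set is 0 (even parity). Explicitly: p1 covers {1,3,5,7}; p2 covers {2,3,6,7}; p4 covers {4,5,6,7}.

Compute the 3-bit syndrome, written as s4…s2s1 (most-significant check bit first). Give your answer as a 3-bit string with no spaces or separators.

010

s1 (pos 1,3,5,7): 0⊕1⊕1⊕0 = 0
s2 (pos 2,3,6,7): 0⊕1⊕0⊕0 = 1
s4 (pos 4,5,6,7): 1⊕1⊕0⊕0 = 0
Syndrome s4…s1 = 010 → error at position 2.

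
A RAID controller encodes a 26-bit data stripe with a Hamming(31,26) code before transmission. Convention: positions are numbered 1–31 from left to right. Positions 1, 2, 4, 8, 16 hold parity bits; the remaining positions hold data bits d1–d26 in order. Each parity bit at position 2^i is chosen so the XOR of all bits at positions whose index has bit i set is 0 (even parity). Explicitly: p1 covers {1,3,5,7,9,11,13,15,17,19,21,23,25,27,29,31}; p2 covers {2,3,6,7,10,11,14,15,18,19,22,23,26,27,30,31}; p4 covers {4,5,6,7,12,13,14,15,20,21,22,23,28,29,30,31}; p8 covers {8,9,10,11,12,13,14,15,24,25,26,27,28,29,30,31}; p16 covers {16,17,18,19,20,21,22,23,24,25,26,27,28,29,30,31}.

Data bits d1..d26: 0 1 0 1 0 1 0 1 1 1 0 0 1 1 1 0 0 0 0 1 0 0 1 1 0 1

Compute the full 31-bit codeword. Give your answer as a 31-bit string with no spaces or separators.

1001101001011101011100001001101

Place data at non-parity positions: p1 p2 0 p4 1 0 1 p8 0 1 0 1 1 1 0 p16 0 1 1 1 0 0 0 0 1 0 0 1 1 0 1
p1 (pos 1,3,5,7,9,11,13,15,17,19,21,23,25,27,29,31): XOR of data positions = 0⊕1⊕1⊕0⊕0⊕1⊕0⊕0⊕1⊕0⊕0⊕1⊕0⊕1⊕1 = 1
p2 (pos 2,3,6,7,10,11,14,15,18,19,22,23,26,27,30,31): XOR of data positions = 0⊕0⊕1⊕1⊕0⊕1⊕0⊕1⊕1⊕0⊕0⊕0⊕0⊕0⊕1 = 0
p4 (pos 4,5,6,7,12,13,14,15,20,21,22,23,28,29,30,31): XOR of data positions = 1⊕0⊕1⊕1⊕1⊕1⊕0⊕1⊕0⊕0⊕0⊕1⊕1⊕0⊕1 = 1
p8 (pos 8,9,10,11,12,13,14,15,24,25,26,27,28,29,30,31): XOR of data positions = 0⊕1⊕0⊕1⊕1⊕1⊕0⊕0⊕1⊕0⊕0⊕1⊕1⊕0⊕1 = 0
p16 (pos 16,17,18,19,20,21,22,23,24,25,26,27,28,29,30,31): XOR of data positions = 0⊕1⊕1⊕1⊕0⊕0⊕0⊕0⊕1⊕0⊕0⊕1⊕1⊕0⊕1 = 1
Codeword: 1001101001011101011100001001101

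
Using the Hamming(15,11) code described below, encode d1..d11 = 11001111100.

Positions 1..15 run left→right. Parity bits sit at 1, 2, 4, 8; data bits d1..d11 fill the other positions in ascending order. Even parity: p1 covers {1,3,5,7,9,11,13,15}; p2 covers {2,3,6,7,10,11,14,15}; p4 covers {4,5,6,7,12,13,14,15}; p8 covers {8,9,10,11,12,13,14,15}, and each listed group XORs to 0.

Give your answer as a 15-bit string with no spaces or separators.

Place data at non-parity positions: p1 p2 1 p4 1 0 0 p8 1 1 1 1 1 0 0
p1 (pos 1,3,5,7,9,11,13,15): XOR of data positions = 1⊕1⊕0⊕1⊕1⊕1⊕0 = 1
p2 (pos 2,3,6,7,10,11,14,15): XOR of data positions = 1⊕0⊕0⊕1⊕1⊕0⊕0 = 1
p4 (pos 4,5,6,7,12,13,14,15): XOR of data positions = 1⊕0⊕0⊕1⊕1⊕0⊕0 = 1
p8 (pos 8,9,10,11,12,13,14,15): XOR of data positions = 1⊕1⊕1⊕1⊕1⊕0⊕0 = 1
Codeword: 111110011111100

111110011111100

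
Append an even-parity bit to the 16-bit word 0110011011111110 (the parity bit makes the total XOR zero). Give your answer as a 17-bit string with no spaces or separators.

XOR of the 16 data bits: 0⊕1⊕1⊕0⊕0⊕1⊕1⊕0⊕1⊕1⊕1⊕1⊕1⊕1⊕1⊕0 = 1
Parity bit = 1 (so all 17 bits XOR to 0).

01100110111111101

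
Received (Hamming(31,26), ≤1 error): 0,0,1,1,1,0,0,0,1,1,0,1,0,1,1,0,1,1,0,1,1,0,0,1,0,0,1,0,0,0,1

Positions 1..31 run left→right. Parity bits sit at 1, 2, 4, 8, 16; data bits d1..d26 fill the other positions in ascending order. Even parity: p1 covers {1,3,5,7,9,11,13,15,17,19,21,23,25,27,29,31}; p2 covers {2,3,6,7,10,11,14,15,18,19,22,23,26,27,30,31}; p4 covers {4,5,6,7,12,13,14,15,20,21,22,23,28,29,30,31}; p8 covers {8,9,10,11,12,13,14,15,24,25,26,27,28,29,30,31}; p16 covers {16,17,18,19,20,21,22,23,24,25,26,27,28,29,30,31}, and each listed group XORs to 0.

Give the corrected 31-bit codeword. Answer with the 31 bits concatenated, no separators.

0011100011010110100110010010001

s1 (pos 1,3,5,7,9,11,13,15,17,19,21,23,25,27,29,31): 0⊕1⊕1⊕0⊕1⊕0⊕0⊕1⊕1⊕0⊕1⊕0⊕0⊕1⊕0⊕1 = 0
s2 (pos 2,3,6,7,10,11,14,15,18,19,22,23,26,27,30,31): 0⊕1⊕0⊕0⊕1⊕0⊕1⊕1⊕1⊕0⊕0⊕0⊕0⊕1⊕0⊕1 = 1
s4 (pos 4,5,6,7,12,13,14,15,20,21,22,23,28,29,30,31): 1⊕1⊕0⊕0⊕1⊕0⊕1⊕1⊕1⊕1⊕0⊕0⊕0⊕0⊕0⊕1 = 0
s8 (pos 8,9,10,11,12,13,14,15,24,25,26,27,28,29,30,31): 0⊕1⊕1⊕0⊕1⊕0⊕1⊕1⊕1⊕0⊕0⊕1⊕0⊕0⊕0⊕1 = 0
s16 (pos 16,17,18,19,20,21,22,23,24,25,26,27,28,29,30,31): 0⊕1⊕1⊕0⊕1⊕1⊕0⊕0⊕1⊕0⊕0⊕1⊕0⊕0⊕0⊕1 = 1
Syndrome s16…s1 = 10010 → error at position 18.
Flip position 18: 0011100011010110110110010010001 → 0011100011010110100110010010001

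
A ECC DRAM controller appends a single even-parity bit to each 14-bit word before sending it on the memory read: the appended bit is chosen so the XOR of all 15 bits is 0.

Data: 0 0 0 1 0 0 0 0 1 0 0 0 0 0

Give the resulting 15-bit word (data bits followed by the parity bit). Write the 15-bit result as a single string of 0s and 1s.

XOR of the 14 data bits: 0⊕0⊕0⊕1⊕0⊕0⊕0⊕0⊕1⊕0⊕0⊕0⊕0⊕0 = 0
Parity bit = 0 (so all 15 bits XOR to 0).

000100001000000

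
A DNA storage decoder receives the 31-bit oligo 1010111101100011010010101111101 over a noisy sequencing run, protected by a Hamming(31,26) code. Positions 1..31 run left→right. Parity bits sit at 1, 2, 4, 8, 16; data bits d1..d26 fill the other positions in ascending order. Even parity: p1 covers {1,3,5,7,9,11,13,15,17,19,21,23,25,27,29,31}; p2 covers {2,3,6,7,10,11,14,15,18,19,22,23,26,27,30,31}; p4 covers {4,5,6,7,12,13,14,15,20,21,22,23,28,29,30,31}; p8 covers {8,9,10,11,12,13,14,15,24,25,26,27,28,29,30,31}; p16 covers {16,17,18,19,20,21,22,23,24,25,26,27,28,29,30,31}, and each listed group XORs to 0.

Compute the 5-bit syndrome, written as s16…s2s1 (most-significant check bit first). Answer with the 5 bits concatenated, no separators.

s1 (pos 1,3,5,7,9,11,13,15,17,19,21,23,25,27,29,31): 1⊕1⊕1⊕1⊕0⊕1⊕0⊕1⊕0⊕0⊕1⊕1⊕1⊕1⊕1⊕1 = 0
s2 (pos 2,3,6,7,10,11,14,15,18,19,22,23,26,27,30,31): 0⊕1⊕1⊕1⊕1⊕1⊕0⊕1⊕1⊕0⊕0⊕1⊕1⊕1⊕0⊕1 = 1
s4 (pos 4,5,6,7,12,13,14,15,20,21,22,23,28,29,30,31): 0⊕1⊕1⊕1⊕0⊕0⊕0⊕1⊕0⊕1⊕0⊕1⊕1⊕1⊕0⊕1 = 1
s8 (pos 8,9,10,11,12,13,14,15,24,25,26,27,28,29,30,31): 1⊕0⊕1⊕1⊕0⊕0⊕0⊕1⊕0⊕1⊕1⊕1⊕1⊕1⊕0⊕1 = 0
s16 (pos 16,17,18,19,20,21,22,23,24,25,26,27,28,29,30,31): 1⊕0⊕1⊕0⊕0⊕1⊕0⊕1⊕0⊕1⊕1⊕1⊕1⊕1⊕0⊕1 = 0
Syndrome s16…s1 = 00110 → error at position 6.

00110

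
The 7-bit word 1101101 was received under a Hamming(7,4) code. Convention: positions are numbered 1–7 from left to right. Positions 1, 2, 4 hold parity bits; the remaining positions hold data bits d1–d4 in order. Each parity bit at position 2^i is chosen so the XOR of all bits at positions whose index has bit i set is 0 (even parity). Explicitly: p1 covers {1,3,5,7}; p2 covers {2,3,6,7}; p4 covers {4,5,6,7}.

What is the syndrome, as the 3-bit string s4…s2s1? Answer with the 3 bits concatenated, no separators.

101

s1 (pos 1,3,5,7): 1⊕0⊕1⊕1 = 1
s2 (pos 2,3,6,7): 1⊕0⊕0⊕1 = 0
s4 (pos 4,5,6,7): 1⊕1⊕0⊕1 = 1
Syndrome s4…s1 = 101 → error at position 5.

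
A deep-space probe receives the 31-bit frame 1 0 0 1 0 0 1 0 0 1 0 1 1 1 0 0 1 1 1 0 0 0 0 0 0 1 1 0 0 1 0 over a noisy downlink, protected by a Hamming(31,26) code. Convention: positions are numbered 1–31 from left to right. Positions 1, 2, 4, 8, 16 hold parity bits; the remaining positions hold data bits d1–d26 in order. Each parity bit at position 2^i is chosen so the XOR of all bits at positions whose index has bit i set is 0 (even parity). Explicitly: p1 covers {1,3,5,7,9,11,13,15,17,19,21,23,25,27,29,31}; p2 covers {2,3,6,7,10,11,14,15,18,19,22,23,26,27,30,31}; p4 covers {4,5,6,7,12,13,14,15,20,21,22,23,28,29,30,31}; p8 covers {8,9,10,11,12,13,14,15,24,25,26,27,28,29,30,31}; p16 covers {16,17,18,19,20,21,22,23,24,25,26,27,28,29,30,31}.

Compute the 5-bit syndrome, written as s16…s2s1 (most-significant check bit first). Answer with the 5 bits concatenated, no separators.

01000

s1 (pos 1,3,5,7,9,11,13,15,17,19,21,23,25,27,29,31): 1⊕0⊕0⊕1⊕0⊕0⊕1⊕0⊕1⊕1⊕0⊕0⊕0⊕1⊕0⊕0 = 0
s2 (pos 2,3,6,7,10,11,14,15,18,19,22,23,26,27,30,31): 0⊕0⊕0⊕1⊕1⊕0⊕1⊕0⊕1⊕1⊕0⊕0⊕1⊕1⊕1⊕0 = 0
s4 (pos 4,5,6,7,12,13,14,15,20,21,22,23,28,29,30,31): 1⊕0⊕0⊕1⊕1⊕1⊕1⊕0⊕0⊕0⊕0⊕0⊕0⊕0⊕1⊕0 = 0
s8 (pos 8,9,10,11,12,13,14,15,24,25,26,27,28,29,30,31): 0⊕0⊕1⊕0⊕1⊕1⊕1⊕0⊕0⊕0⊕1⊕1⊕0⊕0⊕1⊕0 = 1
s16 (pos 16,17,18,19,20,21,22,23,24,25,26,27,28,29,30,31): 0⊕1⊕1⊕1⊕0⊕0⊕0⊕0⊕0⊕0⊕1⊕1⊕0⊕0⊕1⊕0 = 0
Syndrome s16…s1 = 01000 → error at position 8.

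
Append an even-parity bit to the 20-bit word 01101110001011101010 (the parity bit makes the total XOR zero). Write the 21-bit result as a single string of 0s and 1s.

011011100010111010101

XOR of the 20 data bits: 0⊕1⊕1⊕0⊕1⊕1⊕1⊕0⊕0⊕0⊕1⊕0⊕1⊕1⊕1⊕0⊕1⊕0⊕1⊕0 = 1
Parity bit = 1 (so all 21 bits XOR to 0).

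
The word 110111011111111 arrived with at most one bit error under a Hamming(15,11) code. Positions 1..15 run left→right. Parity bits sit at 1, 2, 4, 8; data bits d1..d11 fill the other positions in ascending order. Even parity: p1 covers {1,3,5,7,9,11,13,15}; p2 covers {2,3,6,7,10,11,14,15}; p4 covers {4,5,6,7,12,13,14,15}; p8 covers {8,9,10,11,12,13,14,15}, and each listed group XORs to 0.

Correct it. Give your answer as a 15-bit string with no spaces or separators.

s1 (pos 1,3,5,7,9,11,13,15): 1⊕0⊕1⊕0⊕1⊕1⊕1⊕1 = 0
s2 (pos 2,3,6,7,10,11,14,15): 1⊕0⊕1⊕0⊕1⊕1⊕1⊕1 = 0
s4 (pos 4,5,6,7,12,13,14,15): 1⊕1⊕1⊕0⊕1⊕1⊕1⊕1 = 1
s8 (pos 8,9,10,11,12,13,14,15): 1⊕1⊕1⊕1⊕1⊕1⊕1⊕1 = 0
Syndrome s8…s1 = 0100 → error at position 4.
Flip position 4: 110111011111111 → 110011011111111

110011011111111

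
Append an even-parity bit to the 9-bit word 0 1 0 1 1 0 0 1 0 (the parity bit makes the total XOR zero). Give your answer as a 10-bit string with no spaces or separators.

XOR of the 9 data bits: 0⊕1⊕0⊕1⊕1⊕0⊕0⊕1⊕0 = 0
Parity bit = 0 (so all 10 bits XOR to 0).

0101100100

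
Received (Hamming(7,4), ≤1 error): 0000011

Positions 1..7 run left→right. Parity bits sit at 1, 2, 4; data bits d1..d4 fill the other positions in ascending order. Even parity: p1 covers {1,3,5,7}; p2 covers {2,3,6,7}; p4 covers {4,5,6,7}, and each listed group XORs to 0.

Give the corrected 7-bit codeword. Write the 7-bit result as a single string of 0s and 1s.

s1 (pos 1,3,5,7): 0⊕0⊕0⊕1 = 1
s2 (pos 2,3,6,7): 0⊕0⊕1⊕1 = 0
s4 (pos 4,5,6,7): 0⊕0⊕1⊕1 = 0
Syndrome s4…s1 = 001 → error at position 1.
Flip position 1: 0000011 → 1000011

1000011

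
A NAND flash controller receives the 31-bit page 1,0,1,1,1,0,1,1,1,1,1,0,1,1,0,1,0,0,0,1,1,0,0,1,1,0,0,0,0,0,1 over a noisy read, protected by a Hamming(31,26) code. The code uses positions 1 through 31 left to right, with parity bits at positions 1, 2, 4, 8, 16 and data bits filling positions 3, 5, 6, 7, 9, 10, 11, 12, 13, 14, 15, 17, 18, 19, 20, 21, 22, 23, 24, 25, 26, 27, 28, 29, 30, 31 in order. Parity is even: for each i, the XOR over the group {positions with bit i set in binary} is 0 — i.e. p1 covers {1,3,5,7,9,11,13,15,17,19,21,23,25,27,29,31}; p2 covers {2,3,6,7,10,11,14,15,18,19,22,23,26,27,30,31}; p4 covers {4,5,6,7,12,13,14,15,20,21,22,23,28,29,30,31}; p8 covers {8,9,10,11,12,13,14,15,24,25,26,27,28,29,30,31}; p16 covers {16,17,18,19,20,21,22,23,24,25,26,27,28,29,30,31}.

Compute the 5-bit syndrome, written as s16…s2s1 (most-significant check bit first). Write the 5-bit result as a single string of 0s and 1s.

01000

s1 (pos 1,3,5,7,9,11,13,15,17,19,21,23,25,27,29,31): 1⊕1⊕1⊕1⊕1⊕1⊕1⊕0⊕0⊕0⊕1⊕0⊕1⊕0⊕0⊕1 = 0
s2 (pos 2,3,6,7,10,11,14,15,18,19,22,23,26,27,30,31): 0⊕1⊕0⊕1⊕1⊕1⊕1⊕0⊕0⊕0⊕0⊕0⊕0⊕0⊕0⊕1 = 0
s4 (pos 4,5,6,7,12,13,14,15,20,21,22,23,28,29,30,31): 1⊕1⊕0⊕1⊕0⊕1⊕1⊕0⊕1⊕1⊕0⊕0⊕0⊕0⊕0⊕1 = 0
s8 (pos 8,9,10,11,12,13,14,15,24,25,26,27,28,29,30,31): 1⊕1⊕1⊕1⊕0⊕1⊕1⊕0⊕1⊕1⊕0⊕0⊕0⊕0⊕0⊕1 = 1
s16 (pos 16,17,18,19,20,21,22,23,24,25,26,27,28,29,30,31): 1⊕0⊕0⊕0⊕1⊕1⊕0⊕0⊕1⊕1⊕0⊕0⊕0⊕0⊕0⊕1 = 0
Syndrome s16…s1 = 01000 → error at position 8.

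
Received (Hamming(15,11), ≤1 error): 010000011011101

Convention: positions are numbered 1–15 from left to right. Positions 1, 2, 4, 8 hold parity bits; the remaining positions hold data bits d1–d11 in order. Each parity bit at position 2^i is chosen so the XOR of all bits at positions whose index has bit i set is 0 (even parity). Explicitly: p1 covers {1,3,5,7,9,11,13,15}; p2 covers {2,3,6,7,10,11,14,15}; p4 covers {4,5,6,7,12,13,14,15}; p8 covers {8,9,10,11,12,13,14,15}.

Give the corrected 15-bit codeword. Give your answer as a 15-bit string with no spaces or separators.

s1 (pos 1,3,5,7,9,11,13,15): 0⊕0⊕0⊕0⊕1⊕1⊕1⊕1 = 0
s2 (pos 2,3,6,7,10,11,14,15): 1⊕0⊕0⊕0⊕0⊕1⊕0⊕1 = 1
s4 (pos 4,5,6,7,12,13,14,15): 0⊕0⊕0⊕0⊕1⊕1⊕0⊕1 = 1
s8 (pos 8,9,10,11,12,13,14,15): 1⊕1⊕0⊕1⊕1⊕1⊕0⊕1 = 0
Syndrome s8…s1 = 0110 → error at position 6.
Flip position 6: 010000011011101 → 010001011011101

010001011011101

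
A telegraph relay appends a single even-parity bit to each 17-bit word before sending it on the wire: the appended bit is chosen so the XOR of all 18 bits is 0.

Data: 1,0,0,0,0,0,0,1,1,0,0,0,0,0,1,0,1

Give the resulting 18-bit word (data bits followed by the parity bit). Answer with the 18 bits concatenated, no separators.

100000011000001011

XOR of the 17 data bits: 1⊕0⊕0⊕0⊕0⊕0⊕0⊕1⊕1⊕0⊕0⊕0⊕0⊕0⊕1⊕0⊕1 = 1
Parity bit = 1 (so all 18 bits XOR to 0).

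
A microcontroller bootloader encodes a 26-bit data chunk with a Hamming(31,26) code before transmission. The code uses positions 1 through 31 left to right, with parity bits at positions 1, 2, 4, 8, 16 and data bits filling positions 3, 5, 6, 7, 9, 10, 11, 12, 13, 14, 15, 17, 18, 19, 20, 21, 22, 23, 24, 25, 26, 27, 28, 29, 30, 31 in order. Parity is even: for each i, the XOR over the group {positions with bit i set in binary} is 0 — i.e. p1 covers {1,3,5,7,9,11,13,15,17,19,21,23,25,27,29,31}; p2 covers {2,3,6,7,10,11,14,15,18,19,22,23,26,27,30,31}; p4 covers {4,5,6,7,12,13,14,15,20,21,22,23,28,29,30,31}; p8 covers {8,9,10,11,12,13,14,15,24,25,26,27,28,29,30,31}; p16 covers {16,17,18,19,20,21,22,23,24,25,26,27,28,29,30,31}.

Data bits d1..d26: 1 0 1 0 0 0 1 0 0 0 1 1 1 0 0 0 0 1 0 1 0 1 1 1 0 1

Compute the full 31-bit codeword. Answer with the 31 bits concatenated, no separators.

Place data at non-parity positions: p1 p2 1 p4 0 1 0 p8 0 0 1 0 0 0 1 p16 1 1 0 0 0 0 1 0 1 0 1 1 1 0 1
p1 (pos 1,3,5,7,9,11,13,15,17,19,21,23,25,27,29,31): XOR of data positions = 1⊕0⊕0⊕0⊕1⊕0⊕1⊕1⊕0⊕0⊕1⊕1⊕1⊕1⊕1 = 1
p2 (pos 2,3,6,7,10,11,14,15,18,19,22,23,26,27,30,31): XOR of data positions = 1⊕1⊕0⊕0⊕1⊕0⊕1⊕1⊕0⊕0⊕1⊕0⊕1⊕0⊕1 = 0
p4 (pos 4,5,6,7,12,13,14,15,20,21,22,23,28,29,30,31): XOR of data positions = 0⊕1⊕0⊕0⊕0⊕0⊕1⊕0⊕0⊕0⊕1⊕1⊕1⊕0⊕1 = 0
p8 (pos 8,9,10,11,12,13,14,15,24,25,26,27,28,29,30,31): XOR of data positions = 0⊕0⊕1⊕0⊕0⊕0⊕1⊕0⊕1⊕0⊕1⊕1⊕1⊕0⊕1 = 1
p16 (pos 16,17,18,19,20,21,22,23,24,25,26,27,28,29,30,31): XOR of data positions = 1⊕1⊕0⊕0⊕0⊕0⊕1⊕0⊕1⊕0⊕1⊕1⊕1⊕0⊕1 = 0
Codeword: 1010010100100010110000101011101

1010010100100010110000101011101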